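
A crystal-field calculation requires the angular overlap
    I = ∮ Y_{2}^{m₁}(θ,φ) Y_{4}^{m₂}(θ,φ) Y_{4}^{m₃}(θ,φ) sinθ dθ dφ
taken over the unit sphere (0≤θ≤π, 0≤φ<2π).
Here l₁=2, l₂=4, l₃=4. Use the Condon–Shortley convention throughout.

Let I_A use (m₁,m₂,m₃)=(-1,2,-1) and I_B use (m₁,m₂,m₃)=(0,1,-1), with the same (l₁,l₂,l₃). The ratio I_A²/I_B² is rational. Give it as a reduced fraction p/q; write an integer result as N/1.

Same 2,4,4: normalisation and zero-m 3j drop out of the ratio.
A: Δ: 2! 2! 6! / 11! → 1/13860; sum: t=1:−1/240 t=2:+1/96 = 1/160; 3j²(2 4 4; -1 2 -1) = Δ·Π!·Σ² = 27/1540  (sign -1)
B: Δ: 2! 2! 6! / 11! → 1/13860; sum: t=0:+1/480 t=1:−1/48 t=2:+1/144 = -17/1440; 3j²(2 4 4; 0 1 -1) = Δ·Π!·Σ² = 289/13860  (sign +1)
I_A²/I_B² = (27/1540)/(289/13860) = 243/289

243/289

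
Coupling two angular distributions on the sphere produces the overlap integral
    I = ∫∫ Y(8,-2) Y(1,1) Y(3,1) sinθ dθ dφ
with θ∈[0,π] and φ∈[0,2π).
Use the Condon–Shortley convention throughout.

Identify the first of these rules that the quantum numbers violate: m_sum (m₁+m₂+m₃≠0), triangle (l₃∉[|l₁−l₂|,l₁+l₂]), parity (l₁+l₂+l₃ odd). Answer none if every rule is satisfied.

Σmᵢ = 0  ✓
l₃∈[|l₁−l₂|,l₁+l₂]=[7,9] required, l₃=3 fails  ✗
Σlᵢ = 12 ⇒ even

triangle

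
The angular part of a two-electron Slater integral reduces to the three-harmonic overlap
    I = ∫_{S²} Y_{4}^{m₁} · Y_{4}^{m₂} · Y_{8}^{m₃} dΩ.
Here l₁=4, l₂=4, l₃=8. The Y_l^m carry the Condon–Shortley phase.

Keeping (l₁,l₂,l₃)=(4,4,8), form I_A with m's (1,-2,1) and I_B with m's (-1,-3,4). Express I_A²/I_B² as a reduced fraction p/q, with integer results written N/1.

Shared (l₁,l₂,l₃)=(4,4,8): N and (l;000)² cancel in I_A²/I_B².
A: Δ = 0!·8!·8!/17! = 1/218790; Racah Σ t=0..0: t=0:+1/1036800 = 1/1036800; ⇒ 3j(4 4 8; 1 -2 1)² = 98/12155, sgn -1
B: Δ = 0!·8!·8!/17! = 1/218790; Racah Σ t=0..0: t=0:+1/3628800 = 1/3628800; ⇒ 3j(4 4 8; -1 -3 4)² = 16/1105, sgn +1
I_A²/I_B² = (98/12155)/(16/1105) = 49/88

49/88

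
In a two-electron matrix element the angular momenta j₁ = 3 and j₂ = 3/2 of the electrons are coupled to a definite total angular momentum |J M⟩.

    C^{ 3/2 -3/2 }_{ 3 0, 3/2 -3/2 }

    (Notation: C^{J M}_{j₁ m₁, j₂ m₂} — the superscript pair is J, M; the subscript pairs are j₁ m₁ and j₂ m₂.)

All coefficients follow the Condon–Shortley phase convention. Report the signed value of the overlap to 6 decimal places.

√[4·3!3!0!/7! · 3!3!0!3!0!3!] = √(1296/35)
  +(−1)^0/∏(0,3,3,0,0,0)! = 1/36  (running 1/36)
⟨..|..⟩ = √(1296/35)·(1/36) = +0.169031

+√(1/35) ≈ +0.169031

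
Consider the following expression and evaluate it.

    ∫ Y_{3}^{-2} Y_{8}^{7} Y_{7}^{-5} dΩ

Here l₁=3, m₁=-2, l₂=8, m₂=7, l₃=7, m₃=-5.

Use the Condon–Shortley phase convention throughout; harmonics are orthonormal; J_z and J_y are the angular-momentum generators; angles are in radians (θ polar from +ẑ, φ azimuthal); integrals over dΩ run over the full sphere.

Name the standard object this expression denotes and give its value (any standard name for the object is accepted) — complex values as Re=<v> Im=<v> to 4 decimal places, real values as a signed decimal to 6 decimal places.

Gaunt coefficient, -0.191458

This is a Gaunt coefficient — the integral of a triple product of spherical harmonics over the sphere.
Checks pass: Σm=0; 18 even; l₃=7∈[5,11].
(2·3+1)(2·8+1)(2·7+1) = 1785
Δ: 4! 2! 12! / 19! → 1/5290740
sum: t=1:−1/7257600 t=2:+1/2073600 t=3:−1/7257600 = 1/4838400
3j²(3 8 7; 0 0 0) = Δ·Π!·Σ² = 252/20995  (sign -1)
sum: t=3:−1/5748019200 t=4:+1/958003200 = 1/1149603840
3j²(3 8 7; -2 7 -5) = Δ·Π!·Σ² = 125/5814  (sign +1)
combine: 4πI² = 1785·252/20995·125/5814 = 36750/79781
take √, sign -1: I = -0.19145821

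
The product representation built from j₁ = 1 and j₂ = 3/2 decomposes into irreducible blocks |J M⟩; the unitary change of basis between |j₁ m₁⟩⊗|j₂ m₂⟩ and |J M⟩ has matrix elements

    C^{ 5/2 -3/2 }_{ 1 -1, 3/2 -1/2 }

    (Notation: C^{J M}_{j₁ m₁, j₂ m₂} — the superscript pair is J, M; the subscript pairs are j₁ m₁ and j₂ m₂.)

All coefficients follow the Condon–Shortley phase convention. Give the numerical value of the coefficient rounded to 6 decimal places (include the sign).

+√(3/5) ≈ +0.774597

j₁+j₂−J=0  J+j₁−j₂=2  J−j₁+j₂=3  j₁+j₂+J+1=6
(j₁±m₁, j₂±m₂, J±M) = (0,2,1,2,1,4)
P² = 48/5
sum k=0..0:
  [0] +1/4 = 1/4
S = 1/4
C² = P²·S² = 3/5 ; C = +0.774597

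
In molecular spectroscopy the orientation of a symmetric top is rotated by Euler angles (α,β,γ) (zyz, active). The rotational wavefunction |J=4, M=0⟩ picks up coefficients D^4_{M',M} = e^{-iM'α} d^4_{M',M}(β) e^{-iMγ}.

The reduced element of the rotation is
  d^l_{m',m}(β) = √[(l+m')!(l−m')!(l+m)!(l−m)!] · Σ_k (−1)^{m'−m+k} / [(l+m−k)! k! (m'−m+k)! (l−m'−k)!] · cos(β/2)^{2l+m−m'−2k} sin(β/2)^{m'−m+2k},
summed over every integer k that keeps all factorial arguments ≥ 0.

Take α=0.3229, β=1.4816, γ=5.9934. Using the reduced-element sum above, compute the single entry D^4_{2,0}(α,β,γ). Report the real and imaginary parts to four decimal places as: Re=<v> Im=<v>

Split into d^4_{2,0}(β=1.4816) × two z-phases.
With c≡cos(β/2)=0.737929 and s≡sin(β/2)=0.674878, N=[720·2·24·24]^{1/2}=910.735966
Admissible k: 0..2 (factorial args all ≥0)
  k=0: (−1)^2·910.7360/(96)·0.7379^6·0.6749^2 = +0.697685
  k=1: (−1)^3·910.7360/(36)·0.7379^4·0.6749^4 = -1.556146
  k=2: (−1)^4·910.7360/(96)·0.7379^2·0.6749^6 = +0.488094
d^4_{2,0}(1.4816) = +0.697685 -1.556146 +0.488094 = -0.370367
Attach z-rotation phases: D = e^{-i(2)(0.3229)}·(-0.370367)·e^{-i(0)(5.9934)} = -0.295782+0.222900i

Re=-0.2958 Im=0.2229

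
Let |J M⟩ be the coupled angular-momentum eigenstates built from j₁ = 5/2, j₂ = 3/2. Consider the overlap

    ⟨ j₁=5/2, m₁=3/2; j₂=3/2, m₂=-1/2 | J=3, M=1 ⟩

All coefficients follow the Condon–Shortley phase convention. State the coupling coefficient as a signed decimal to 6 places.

+0.639010

j₁+j₂−J=1  J+j₁−j₂=4  J−j₁+j₂=2  j₁+j₂+J+1=8
(j₁±m₁, j₂±m₂, J±M) = (4,1,1,2,4,2)
P² = 96/5
sum k=0..1:
  [0] +1/6 = 1/6
  [1] −1/48 = -1/48
S = 7/48
C² = P²·S² = 49/120 ; C = +0.639010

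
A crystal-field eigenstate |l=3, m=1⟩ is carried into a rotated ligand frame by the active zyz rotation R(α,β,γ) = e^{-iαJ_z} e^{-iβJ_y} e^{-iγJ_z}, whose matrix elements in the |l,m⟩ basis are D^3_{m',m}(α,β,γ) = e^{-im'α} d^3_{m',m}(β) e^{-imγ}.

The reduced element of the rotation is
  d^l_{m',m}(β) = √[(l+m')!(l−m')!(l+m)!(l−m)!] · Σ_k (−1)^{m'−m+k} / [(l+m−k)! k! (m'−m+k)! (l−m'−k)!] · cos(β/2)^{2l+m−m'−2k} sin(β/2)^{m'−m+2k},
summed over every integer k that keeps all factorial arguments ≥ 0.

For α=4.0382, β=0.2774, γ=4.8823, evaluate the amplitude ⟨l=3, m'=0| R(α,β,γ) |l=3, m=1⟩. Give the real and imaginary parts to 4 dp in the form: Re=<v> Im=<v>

Split into d^3_{0,1}(β=0.2774) × two z-phases.
Half-angle: c=0.990397, s=0.138256. N=√(6·6·24·2)=41.569219
k∈{1,2,3} keeps every argument non-negative
  k=1: (−1)^0·41.5692/(12)·0.9904^5·0.1383^1 = +0.456372
  k=2: (−1)^1·41.5692/(4)·0.9904^3·0.1383^3 = -0.026680
  k=3: (−1)^2·41.5692/(12)·0.9904^1·0.1383^5 = +0.000173
d^3_{0,1}(0.2774) = +0.456372 -0.026680 +0.000173 = +0.429866
D = (+1.000000+0.000000i)·(+0.429866)·(+0.169095+0.985600i) = +0.072688+0.423675i

Re=0.0727 Im=0.4237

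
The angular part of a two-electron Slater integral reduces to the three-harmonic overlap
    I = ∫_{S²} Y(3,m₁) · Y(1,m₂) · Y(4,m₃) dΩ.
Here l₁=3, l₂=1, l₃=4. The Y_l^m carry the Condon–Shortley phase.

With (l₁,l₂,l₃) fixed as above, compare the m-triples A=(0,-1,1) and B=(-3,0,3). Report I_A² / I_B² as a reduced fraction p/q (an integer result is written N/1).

10/7

l's match ⇒ only the (l;m) 3-j factors differ between A and B.
A: triangle coeff Δ(3,1,4) = 1/252; Σ_t [0,0]: t=0:+1/72 = 1/72; (3j)²=5/126 [(3 1 4; 0 -1 1)], sign=-1
B: triangle coeff Δ(3,1,4) = 1/252; Σ_t [0,0]: t=0:+1/720 = 1/720; (3j)²=1/36 [(3 1 4; -3 0 3)], sign=-1
I_A²/I_B² = (5/126)/(1/36) = 10/7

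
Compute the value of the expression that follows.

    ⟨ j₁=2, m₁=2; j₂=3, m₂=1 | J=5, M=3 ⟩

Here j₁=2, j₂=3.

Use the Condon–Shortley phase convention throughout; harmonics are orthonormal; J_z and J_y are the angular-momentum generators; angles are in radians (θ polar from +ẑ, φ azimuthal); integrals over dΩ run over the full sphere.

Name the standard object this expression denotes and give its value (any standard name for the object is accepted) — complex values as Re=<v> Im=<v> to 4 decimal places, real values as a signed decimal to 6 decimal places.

Clebsch–Gordan coefficient, +√(1/3) ≈ +0.577350

This is a Clebsch–Gordan (vector-coupling) coefficient.
√[11·0!4!6!/11! · 4!0!4!2!8!2!] = √(442368)
  +(−1)^0/∏(0,0,0,4,4,2)! = 1/1152  (running 1/1152)
⟨..|..⟩ = √(442368)·(1/1152) = +0.577350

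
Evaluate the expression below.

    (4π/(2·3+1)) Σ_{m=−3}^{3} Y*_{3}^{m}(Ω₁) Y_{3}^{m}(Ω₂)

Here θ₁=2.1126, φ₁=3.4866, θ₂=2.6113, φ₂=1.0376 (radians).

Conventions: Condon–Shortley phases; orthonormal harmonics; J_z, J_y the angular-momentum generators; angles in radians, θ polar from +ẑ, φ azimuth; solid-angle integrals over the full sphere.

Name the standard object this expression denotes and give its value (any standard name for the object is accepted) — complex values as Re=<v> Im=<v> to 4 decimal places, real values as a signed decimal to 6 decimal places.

Legendre polynomial (addition theorem), -0.163583

This sum is the spherical-harmonic addition theorem: it equals the Legendre polynomial P_l(cos γ) of the angle γ between the two directions.
Addition theorem: P_3(cos γ) = (4π/7) Σ_m Y*_{lm}(Ω₁) Y_{lm}(Ω₂), m = −3…3:
  term(m=-3) = +0.006878+0.012384i   from Y*(Ω₁)=-0.133961-0.225638i, Y(Ω₂)=-0.053962-0.001554i
  term(m=-2) = +0.016102-0.085755i   from Y*(Ω₁)=-0.298369-0.246262i, Y(Ω₂)=+0.108999+0.197449i
  term(m=-1) = -0.031242+0.025922i   from Y*(Ω₁)=-0.085897-0.030870i, Y(Ω₂)=+0.226066-0.383020i
  term(m=+0) = -0.074600+0.000000i   from Y*(Ω₁)=+0.321445-0.000000i, Y(Ω₂)=-0.232076+0.000000i
  term(m=+1) = -0.031242-0.025922i   from Y*(Ω₁)=+0.085897-0.030870i, Y(Ω₂)=-0.226066-0.383020i
  term(m=+2) = +0.016102+0.085755i   from Y*(Ω₁)=-0.298369+0.246262i, Y(Ω₂)=+0.108999-0.197449i
  term(m=+3) = +0.006878-0.012384i   from Y*(Ω₁)=+0.133961-0.225638i, Y(Ω₂)=+0.053962-0.001554i
Accumulated sum -0.091123+0.000000i; after 4π/(2l+1) scaling, -0.163583+0.000000i ⇒ P_3 = -0.163583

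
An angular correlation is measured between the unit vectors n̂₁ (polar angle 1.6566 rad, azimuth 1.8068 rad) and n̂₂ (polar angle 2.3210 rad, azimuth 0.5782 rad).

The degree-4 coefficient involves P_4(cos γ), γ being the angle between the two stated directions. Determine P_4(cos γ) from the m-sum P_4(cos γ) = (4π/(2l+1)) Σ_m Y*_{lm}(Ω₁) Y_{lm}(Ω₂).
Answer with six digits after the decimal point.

0.067590

Expand P_4 via completeness: Σ_{m} conj(Y_{4,m}) at Ω₁ times Y_{4,m} at Ω₂ —
  m=-4: (+0.255765+0.353171i) × (-0.085648-0.093424i) = +0.011089-0.054143i  (running Σ = +0.011089-0.054143i)
  m=-3: (-0.068991+0.080590i) × (+0.054482+0.329624i) = -0.030323-0.018350i  (running Σ = -0.019234-0.072493i)
  m=-2: (+0.280553+0.143220i) × (+0.162462-0.369343i) = +0.098477-0.080352i  (running Σ = +0.079242-0.152846i)
  m=-1: (-0.027849+0.115803i) × (-0.050160+0.032734i) = -0.002394-0.006720i  (running Σ = +0.076848-0.159566i)
  m=0: (+0.294249-0.000000i) × (-0.357824+0.000000i) = -0.105289+0.000000i  (running Σ = -0.028441-0.159566i)
  m=1: (+0.027849+0.115803i) × (+0.050160+0.032734i) = -0.002394+0.006720i  (running Σ = -0.030835-0.152846i)
  m=2: (+0.280553-0.143220i) × (+0.162462+0.369343i) = +0.098477+0.080352i  (running Σ = +0.067642-0.072493i)
  m=3: (+0.068991+0.080590i) × (-0.054482+0.329624i) = -0.030323+0.018350i  (running Σ = +0.037319-0.054143i)
  m=4: (+0.255765-0.353171i) × (-0.085648+0.093424i) = +0.011089+0.054143i  (running Σ = +0.048407+0.000000i)
Total Σ_m = +0.048407+0.000000i. Multiply by 1.396263: +0.067590+0.000000i. P_4(cos γ) = 0.067590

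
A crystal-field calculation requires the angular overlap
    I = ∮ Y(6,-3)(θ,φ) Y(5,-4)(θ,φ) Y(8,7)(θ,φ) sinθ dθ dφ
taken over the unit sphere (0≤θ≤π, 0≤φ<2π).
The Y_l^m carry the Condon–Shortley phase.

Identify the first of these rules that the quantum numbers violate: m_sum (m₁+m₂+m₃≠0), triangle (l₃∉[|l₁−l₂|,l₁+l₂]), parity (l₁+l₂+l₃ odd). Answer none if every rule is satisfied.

Σmᵢ = 0  ✓
l₃∈[|l₁−l₂|,l₁+l₂]=[1,11], have l₃=8  ✓
Σlᵢ = 19 ⇒ odd  ✗

parity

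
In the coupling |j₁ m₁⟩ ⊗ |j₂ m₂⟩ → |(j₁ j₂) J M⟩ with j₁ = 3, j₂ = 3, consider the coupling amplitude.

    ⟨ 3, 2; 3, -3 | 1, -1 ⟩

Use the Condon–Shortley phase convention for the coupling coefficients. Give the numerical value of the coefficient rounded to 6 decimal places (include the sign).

j₁+j₂−J=5  J+j₁−j₂=1  J−j₁+j₂=1  j₁+j₂+J+1=8
(j₁±m₁, j₂±m₂, J±M) = (5,1,0,6,0,2)
P² = 10800/7
sum k=0..0:
  [0] +1/120 = 1/120
S = 1/120
C² = P²·S² = 3/28 ; C = +0.327327

+0.327327  (= +√(3/28))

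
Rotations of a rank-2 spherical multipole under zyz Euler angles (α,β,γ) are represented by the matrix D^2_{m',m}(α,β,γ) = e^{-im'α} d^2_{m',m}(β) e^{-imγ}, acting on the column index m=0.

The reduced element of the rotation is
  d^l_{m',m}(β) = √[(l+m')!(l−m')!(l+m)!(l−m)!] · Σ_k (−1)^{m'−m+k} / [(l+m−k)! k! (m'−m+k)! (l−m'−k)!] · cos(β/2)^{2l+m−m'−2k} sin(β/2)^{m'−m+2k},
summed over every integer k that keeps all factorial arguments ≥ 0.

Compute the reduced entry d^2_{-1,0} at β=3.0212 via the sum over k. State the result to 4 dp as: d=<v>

d^2_{-1,0}(β=3.0212) via the finite sum:
Half-angle: c=0.060160, s=0.998189. N=√(1·6·2·2)=4.898979
k: max(0,(0)−(-1))=1 … min(2+(0),2−(-1))=2
  k=1: (−1)^0·4.8990/(2)·0.0602^3·0.9982^1 = +0.000532
  k=2: (−1)^1·4.8990/(2)·0.0602^1·0.9982^3 = -0.146562
d^2_{-1,0}(3.0212) = +0.000532 -0.146562 = -0.146030

d=-0.1460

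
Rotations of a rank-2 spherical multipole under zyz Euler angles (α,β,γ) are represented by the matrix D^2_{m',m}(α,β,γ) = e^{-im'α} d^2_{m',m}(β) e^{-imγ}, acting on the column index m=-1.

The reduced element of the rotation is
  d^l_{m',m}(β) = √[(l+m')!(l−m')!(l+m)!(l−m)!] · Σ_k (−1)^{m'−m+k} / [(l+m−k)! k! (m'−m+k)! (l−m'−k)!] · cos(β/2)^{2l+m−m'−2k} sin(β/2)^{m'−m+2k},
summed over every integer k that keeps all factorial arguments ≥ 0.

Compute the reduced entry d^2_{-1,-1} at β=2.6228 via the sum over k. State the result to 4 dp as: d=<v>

d=-0.1801

d^2_{-1,-1}(β=2.6228) via the finite sum:
Half-angle: c=0.256497, s=0.966545. N=√(1·6·1·6)=6.000000
k∈{0,1} keeps every argument non-negative
  k=0: (−1)^0·6.0000/(6)·0.2565^4·0.9665^0 = +0.004328
  k=1: (−1)^1·6.0000/(2)·0.2565^2·0.9665^2 = -0.184387
d^2_{-1,-1}(2.6228) = +0.004328 -0.184387 = -0.180059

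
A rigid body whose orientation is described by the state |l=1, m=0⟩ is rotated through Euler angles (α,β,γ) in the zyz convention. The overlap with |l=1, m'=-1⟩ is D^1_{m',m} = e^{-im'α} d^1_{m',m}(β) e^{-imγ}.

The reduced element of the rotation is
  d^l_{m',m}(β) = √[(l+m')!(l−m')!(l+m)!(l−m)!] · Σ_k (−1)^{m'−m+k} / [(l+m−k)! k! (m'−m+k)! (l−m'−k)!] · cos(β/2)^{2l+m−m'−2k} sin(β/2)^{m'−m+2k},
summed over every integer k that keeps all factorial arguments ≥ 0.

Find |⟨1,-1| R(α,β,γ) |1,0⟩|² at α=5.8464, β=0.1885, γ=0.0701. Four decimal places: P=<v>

P=0.0176

Split into d^1_{-1,0}(β=0.1885) × two z-phases.
With c≡cos(β/2)=0.995562 and s≡sin(β/2)=0.094111, N=[1·2·1·1]^{1/2}=1.414214
Admissible k: 1..1 (factorial args all ≥0)
  k=1: (−1)^0·1.4142/(1)·0.9956^1·0.0941^1 = +0.132502
d^1_{-1,0}(0.1885) = +0.132502
|D^1_{-1,0}|² = |d^1_{-1,0}(β)|² = (+0.132502)² = 0.017557 (the z-rotation phases have unit modulus)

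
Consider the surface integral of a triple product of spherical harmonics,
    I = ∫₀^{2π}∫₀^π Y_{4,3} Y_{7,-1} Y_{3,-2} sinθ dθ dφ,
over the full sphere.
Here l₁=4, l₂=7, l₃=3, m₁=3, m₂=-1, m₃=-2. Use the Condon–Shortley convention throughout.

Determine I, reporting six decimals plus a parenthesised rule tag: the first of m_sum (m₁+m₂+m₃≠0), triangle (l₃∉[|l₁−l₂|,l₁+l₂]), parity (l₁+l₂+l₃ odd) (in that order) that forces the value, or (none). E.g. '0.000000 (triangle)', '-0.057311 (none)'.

-0.046682 (none)

m-sum 0 ✓  L=14 even ✓  3≤3≤11 ✓
Π(2lᵢ+1) = 9×15×7 = 945
triangle coeff Δ(4,7,3) = 1/45045
Σ_t [4,4]: t=4:+1/20736 = 1/20736
(3j)²=35/1287 [(4 7 3; 0 0 0)], sign=-1
Σ_t [1,1]: t=1:−1/604800 = -1/604800
(3j)²=16/15015 [(4 7 3; 3 -1 -2)], sign=+1
⇒ 4πI² = 560/20449
I = (-1)√(560/20449/(4π)) = -0.04668239
No selection rule forces the value: the integral is nonzero (none).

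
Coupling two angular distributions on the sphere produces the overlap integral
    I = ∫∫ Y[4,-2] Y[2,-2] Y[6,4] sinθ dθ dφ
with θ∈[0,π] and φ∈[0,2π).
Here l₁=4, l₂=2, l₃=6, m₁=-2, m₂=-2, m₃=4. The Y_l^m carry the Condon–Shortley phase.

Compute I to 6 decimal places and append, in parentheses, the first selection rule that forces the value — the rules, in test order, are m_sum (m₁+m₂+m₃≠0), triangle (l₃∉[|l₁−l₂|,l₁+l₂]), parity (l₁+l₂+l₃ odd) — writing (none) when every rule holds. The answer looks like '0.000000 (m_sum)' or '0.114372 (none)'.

Checks pass: Σm=0; 12 even; l₃=6∈[2,6].
(2·4+1)(2·2+1)(2·6+1) = 585
Δ: 0! 8! 4! / 13! → 1/6435
sum: t=0:+1/2304 = 1/2304
3j²(4 2 6; 0 0 0) = Δ·Π!·Σ² = 5/143  (sign +1)
sum: t=0:+1/34560 = 1/34560
3j²(4 2 6; -2 -2 4) = Δ·Π!·Σ² = 14/429  (sign +1)
combine: 4πI² = 585·5/143·14/429 = 1050/1573
take √, sign +1: I = 0.23047581
No selection rule forces the value: the integral is nonzero (none).

0.230476 (none)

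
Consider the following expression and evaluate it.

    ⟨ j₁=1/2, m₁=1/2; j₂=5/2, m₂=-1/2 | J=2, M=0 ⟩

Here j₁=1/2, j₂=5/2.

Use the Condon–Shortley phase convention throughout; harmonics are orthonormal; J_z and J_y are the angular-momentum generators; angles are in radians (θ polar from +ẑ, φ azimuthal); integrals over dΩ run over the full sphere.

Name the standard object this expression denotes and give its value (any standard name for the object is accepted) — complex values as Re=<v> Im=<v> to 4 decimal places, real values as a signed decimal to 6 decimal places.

This is a Clebsch–Gordan (vector-coupling) coefficient.
j₁+j₂−J=1  J+j₁−j₂=0  J−j₁+j₂=4  j₁+j₂+J+1=6
(j₁±m₁, j₂±m₂, J±M) = (1,0,2,3,2,2)
P² = 8
sum k=0..0:
  [0] +1/4 = 1/4
S = 1/4
C² = P²·S² = 1/2 ; C = +0.707107

Clebsch–Gordan coefficient, +√(1/2) ≈ +0.707107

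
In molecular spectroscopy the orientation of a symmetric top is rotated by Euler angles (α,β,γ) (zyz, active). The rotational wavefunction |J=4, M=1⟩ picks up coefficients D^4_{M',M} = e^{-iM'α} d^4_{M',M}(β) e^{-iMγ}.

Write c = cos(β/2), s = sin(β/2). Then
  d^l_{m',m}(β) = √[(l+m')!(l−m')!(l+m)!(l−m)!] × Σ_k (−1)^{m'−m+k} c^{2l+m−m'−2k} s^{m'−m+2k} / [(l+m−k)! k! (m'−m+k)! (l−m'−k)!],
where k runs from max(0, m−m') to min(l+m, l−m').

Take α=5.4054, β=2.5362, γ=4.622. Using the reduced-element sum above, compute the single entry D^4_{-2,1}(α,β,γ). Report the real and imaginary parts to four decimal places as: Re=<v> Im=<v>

D^4_{-2,1}(5.4054,2.5362,4.6220) = e^{-i·-2·5.4054}·d^4_{-2,1}(2.5362)·e^{-i·1·4.6220}. Compute d first:
c=cos(2.536200/2)=0.298095, s=sin(2.536200/2)=0.954536; N=√[2·720·120·6]=1018.233765
Admissible k: 3..5 (factorial args all ≥0)
  k=3: (−1)^0·1018.2338/(72)·0.2981^5·0.9545^3 = +0.028951
  k=4: (−1)^1·1018.2338/(48)·0.2981^3·0.9545^5 = -0.445279
  k=5: (−1)^2·1018.2338/(240)·0.2981^1·0.9545^7 = +0.913141
d^4_{-2,1}(2.5362) = +0.028951 -0.445279 +0.913141 = +0.496813
Attach z-rotation phases: D = e^{-i(-2)(5.4054)}·(+0.496813)·e^{-i(1)(4.6220)} = +0.494602-0.046822i

Re=0.4946 Im=-0.0468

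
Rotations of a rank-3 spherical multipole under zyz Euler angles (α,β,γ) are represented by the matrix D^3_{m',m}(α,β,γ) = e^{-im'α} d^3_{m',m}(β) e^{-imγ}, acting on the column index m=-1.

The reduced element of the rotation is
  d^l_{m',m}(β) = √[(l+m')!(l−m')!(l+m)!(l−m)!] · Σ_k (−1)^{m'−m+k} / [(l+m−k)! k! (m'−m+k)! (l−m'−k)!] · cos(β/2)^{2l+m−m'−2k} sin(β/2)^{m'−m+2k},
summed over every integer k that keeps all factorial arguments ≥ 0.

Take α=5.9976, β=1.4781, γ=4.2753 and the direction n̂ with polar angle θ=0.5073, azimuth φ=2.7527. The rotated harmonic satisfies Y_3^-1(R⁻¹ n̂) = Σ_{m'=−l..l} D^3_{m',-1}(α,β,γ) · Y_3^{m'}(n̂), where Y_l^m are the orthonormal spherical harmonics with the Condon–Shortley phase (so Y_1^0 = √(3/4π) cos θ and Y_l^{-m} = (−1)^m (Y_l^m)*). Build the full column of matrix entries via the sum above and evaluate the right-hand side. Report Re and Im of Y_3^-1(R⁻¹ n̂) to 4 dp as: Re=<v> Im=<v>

Need the full column D^3_{m',-1} for m'=−3..3 at α=5.9976, β=1.4781, γ=4.2753.
cos(β/2)=0.739109, sin(β/2)=0.673586
d^3_{-3,-1}: single k=2 term ⇒ +0.524403;  D = -0.504420-0.143385i
d^3_{-2,-1}: k∈[1..2] ⇒ +0.469824 -0.780431 = -0.310607;  D = +0.262744+0.165657i
d^3_{-1,-1}: k∈[0..2] ⇒ +0.163024 -1.083203 +0.674746 = -0.245433;  D = +0.162328+0.184084i
d^3_{0,-1}: k∈[0..2] ⇒ -0.514666 +1.282379 -0.355030 = +0.412683;  D = -0.174690-0.373886i
d^3_{1,-1}: k∈[0..2] ⇒ +0.812402 -0.899661 +0.093403 = +0.006143;  D = -0.000927-0.006073i
d^3_{2,-1}: k∈[0..1] ⇒ -0.780431 +0.324096 = -0.456335;  D = -0.061003+0.452239i
d^3_{3,-1}: single k=0 term ⇒ +0.435547;  D = +0.177466-0.397752i
Y_3^{m'}(θ=0.5073,φ=2.7527) and Σ D·Y over m':
  (-0.5044-0.1434i)·(-0.0188-0.0440i)  (+0.2627+0.1657i)·(+0.1502+0.1479i)  (+0.1623+0.1841i)·(-0.4097-0.1679i)  (-0.1747-0.3739i)·(+0.2674+0.0000i)  (-0.0009-0.0061i)·(+0.4097-0.1679i)  (-0.0610+0.4522i)·(+0.1502-0.1479i)  (+0.1775-0.3978i)·(+0.0188-0.0440i)
Y_3^-1(R⁻¹ n̂) = -0.021992-0.054682i

Re=-0.0220 Im=-0.0547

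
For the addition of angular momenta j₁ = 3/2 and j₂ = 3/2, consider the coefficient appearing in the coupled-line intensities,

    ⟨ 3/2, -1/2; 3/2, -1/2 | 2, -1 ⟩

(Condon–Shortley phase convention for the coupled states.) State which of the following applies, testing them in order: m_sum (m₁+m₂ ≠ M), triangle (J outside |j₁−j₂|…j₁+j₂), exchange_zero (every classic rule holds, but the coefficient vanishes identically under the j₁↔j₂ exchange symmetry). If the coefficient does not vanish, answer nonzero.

exchange_zero

m-sum: m₁+m₂ = -1/2+(-1/2) = -1, M = -1  ✓
triangle: |j₁−j₂| = 0 ≤ J = 2 ≤ j₁+j₂ = 3  ✓
exchange: j₁=j₂ and m₁=m₂, and (−1)^(j₁+j₂−J) = (−1)^1 = −1 forces ⟨j₁m₁;j₂m₂|JM⟩ = −⟨j₂m₂;j₁m₁|JM⟩ = −⟨j₁m₁;j₂m₂|JM⟩ ⇒ the coefficient vanishes identically
Racah sum check: Σ_k collapses to 0 ⇒ CG = 0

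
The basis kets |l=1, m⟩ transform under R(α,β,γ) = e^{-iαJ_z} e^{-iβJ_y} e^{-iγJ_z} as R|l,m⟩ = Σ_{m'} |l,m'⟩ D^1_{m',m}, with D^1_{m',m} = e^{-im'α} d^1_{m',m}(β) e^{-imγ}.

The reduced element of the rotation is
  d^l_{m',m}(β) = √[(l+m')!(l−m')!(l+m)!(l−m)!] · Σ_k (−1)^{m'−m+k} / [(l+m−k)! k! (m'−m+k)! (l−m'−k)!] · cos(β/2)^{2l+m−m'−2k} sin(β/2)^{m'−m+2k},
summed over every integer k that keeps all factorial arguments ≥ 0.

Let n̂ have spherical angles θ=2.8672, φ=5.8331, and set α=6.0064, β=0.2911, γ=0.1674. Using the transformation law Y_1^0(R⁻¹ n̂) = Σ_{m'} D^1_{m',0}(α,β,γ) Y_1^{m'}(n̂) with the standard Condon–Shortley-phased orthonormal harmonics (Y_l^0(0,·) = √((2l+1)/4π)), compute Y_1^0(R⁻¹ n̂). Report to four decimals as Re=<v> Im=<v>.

Need the full column D^1_{m',0} for m'=−1..1 at α=6.0064, β=0.2911, γ=0.1674.
cos(β/2)=0.989426, sin(β/2)=0.145037
d^1_{-1,0}: single k=1 term ⇒ +0.202944;  D = +0.195220-0.055457i
d^1_{0,0}: k∈[0..1] ⇒ +0.978964 -0.021036 = +0.957929;  D = +0.957929+0.000000i
d^1_{1,0}: single k=0 term ⇒ -0.202944;  D = -0.195220-0.055457i
Y_1^{m'}(θ=2.8672,φ=5.8331) and Σ D·Y over m':
  (+0.1952-0.0555i)·(+0.0843+0.0407i)  (+0.9579+0.0000i)·(-0.4703+0.0000i)  (-0.1952-0.0555i)·(-0.0843+0.0407i)
Y_1^0(R⁻¹ n̂) = -0.413108+0.000000i

Re=-0.4131 Im=0.0000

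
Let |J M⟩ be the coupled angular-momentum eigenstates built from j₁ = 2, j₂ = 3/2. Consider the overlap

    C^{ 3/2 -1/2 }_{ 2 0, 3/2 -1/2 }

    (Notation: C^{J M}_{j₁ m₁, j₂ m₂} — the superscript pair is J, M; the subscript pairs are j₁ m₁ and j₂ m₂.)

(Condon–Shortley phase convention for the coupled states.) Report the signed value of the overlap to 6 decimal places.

-0.447214  (= −√(1/5))

j₁+j₂−J=2  J+j₁−j₂=2  J−j₁+j₂=1  j₁+j₂+J+1=6
(j₁±m₁, j₂±m₂, J±M) = (2,2,1,2,1,2)
P² = 16/45
sum k=0..1:
  [0] +1/4 = 1/4
  [1] −1/1 = -1
S = -3/4
C² = P²·S² = 1/5 ; C = -0.447214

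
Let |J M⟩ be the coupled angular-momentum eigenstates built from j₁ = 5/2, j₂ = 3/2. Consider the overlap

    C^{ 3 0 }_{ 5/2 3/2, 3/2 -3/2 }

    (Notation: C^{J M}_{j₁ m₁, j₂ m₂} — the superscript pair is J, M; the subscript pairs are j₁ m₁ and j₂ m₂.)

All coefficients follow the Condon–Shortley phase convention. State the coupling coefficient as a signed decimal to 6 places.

+√(3/10) = +0.547723

triangle: 1!·4!·2!/8! = 48/40320
(j±m)!: 4!·1!·0!·3!·3!·3! = 5184
prefactor² = (2J+1)·Δ·N² = 216/5
  k=0: +1/(0!·1!·1!·0!·3!·2!) = 1/12
Σ = 1/12  ⇒  CG² = 216/5·(1/12)² = 3/10
CG = +√(3/10) = +0.547723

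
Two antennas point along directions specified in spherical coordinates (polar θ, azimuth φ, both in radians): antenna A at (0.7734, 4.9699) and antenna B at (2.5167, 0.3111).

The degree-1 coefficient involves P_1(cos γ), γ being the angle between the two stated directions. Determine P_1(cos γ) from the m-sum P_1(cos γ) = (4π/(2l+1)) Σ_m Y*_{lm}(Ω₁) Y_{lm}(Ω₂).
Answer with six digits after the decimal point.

Expand P_1 via completeness: Σ_{m} conj(Y_{1,m}) at Ω₁ times Y_{1,m} at Ω₂ —
  m=-1: Y*=0.06147 - 0.23339j  Y=0.19242 - 0.06187j  product -0.00261 - 0.04871j
  m=+0: Y*=0.34961 + 0.00000j  Y=-0.39627 + 0.00000j  product -0.13854 + 0.00000j
  m=+1: Y*=-0.06147 - 0.23339j  Y=-0.19242 - 0.06187j  product -0.00261 + 0.04871j
Accumulated sum -0.14377 + 0.00000j; after 4π/(2l+1) scaling, -0.60221 + 0.00000j ⇒ P_1 = -0.602211

-0.602211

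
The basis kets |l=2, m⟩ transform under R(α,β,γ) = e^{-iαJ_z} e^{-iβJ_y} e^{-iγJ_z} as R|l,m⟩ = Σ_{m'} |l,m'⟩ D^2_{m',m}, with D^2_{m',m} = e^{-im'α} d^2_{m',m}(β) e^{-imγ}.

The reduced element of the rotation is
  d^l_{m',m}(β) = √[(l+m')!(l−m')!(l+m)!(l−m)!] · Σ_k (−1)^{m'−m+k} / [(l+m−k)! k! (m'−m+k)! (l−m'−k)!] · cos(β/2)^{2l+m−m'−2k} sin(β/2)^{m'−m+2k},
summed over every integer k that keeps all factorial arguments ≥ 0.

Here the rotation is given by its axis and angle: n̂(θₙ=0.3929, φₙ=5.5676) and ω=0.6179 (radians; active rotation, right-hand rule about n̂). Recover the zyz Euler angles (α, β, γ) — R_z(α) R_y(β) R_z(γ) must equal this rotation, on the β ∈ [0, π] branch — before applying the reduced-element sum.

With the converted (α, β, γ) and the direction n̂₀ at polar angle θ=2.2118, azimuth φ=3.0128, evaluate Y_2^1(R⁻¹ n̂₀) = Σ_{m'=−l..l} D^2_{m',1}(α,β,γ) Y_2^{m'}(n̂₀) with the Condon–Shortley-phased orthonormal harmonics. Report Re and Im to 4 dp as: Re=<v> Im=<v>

Axis–angle → zyz. n̂ = (sinθₙcosφₙ, sinθₙsinφₙ, cosθₙ) = (+0.288955, -0.251185, +0.923803), ω = 0.6179.
R = I cosω + sinω [n̂]ₓ + (1−cosω) n̂n̂ᵀ gives
  R = [+0.830535, -0.548602, -0.096160; +0.521761, +0.826763, -0.210305; +0.194875, +0.124493, +0.972895]
β = atan2(√(R₁₃²+R₂₃²), R₃₃) = 0.233358; α = atan2(R₂₃, R₁₃) mod 2π = 4.283529; γ = atan2(R₃₂, −R₃₁) mod 2π = 2.573107
Need the full column D^2_{m',1} for m'=−2..2 at α=4.2835, β=0.2334, γ=2.5731.
cos(β/2)=0.993201, sin(β/2)=0.116415
d^2_{-2,1}: single k=3 term ⇒ +0.003134;  D = +0.003004-0.000894i
d^2_{-1,1}: k∈[2..3] ⇒ +0.040106 -0.000184 = +0.039922;  D = -0.005556+0.039534i
d^2_{0,1}: k∈[1..2] ⇒ +0.279379 -0.003838 = +0.275541;  D = -0.232203-0.148339i
d^2_{1,1}: k∈[0..1] ⇒ +0.973079 -0.040106 = +0.932973;  D = +0.783729-0.506170i
d^2_{2,1}: single k=0 term ⇒ -0.228112;  D = -0.032868-0.225732i
Y_2^{m'}(θ=2.2118,φ=3.0128) and Σ D·Y over m':
  (+0.0030-0.0009i)·(+0.2400+0.0632i)  (-0.0056+0.0395i)·(+0.3672+0.0476i)  (-0.2322-0.1483i)·(+0.0230+0.0000i)  (+0.7837-0.5062i)·(-0.3672+0.0476i)  (-0.0329-0.2257i)·(+0.2400-0.0632i)
Y_2^1(R⁻¹ n̂) = -0.294354+0.181878i

Re=-0.2944 Im=0.1819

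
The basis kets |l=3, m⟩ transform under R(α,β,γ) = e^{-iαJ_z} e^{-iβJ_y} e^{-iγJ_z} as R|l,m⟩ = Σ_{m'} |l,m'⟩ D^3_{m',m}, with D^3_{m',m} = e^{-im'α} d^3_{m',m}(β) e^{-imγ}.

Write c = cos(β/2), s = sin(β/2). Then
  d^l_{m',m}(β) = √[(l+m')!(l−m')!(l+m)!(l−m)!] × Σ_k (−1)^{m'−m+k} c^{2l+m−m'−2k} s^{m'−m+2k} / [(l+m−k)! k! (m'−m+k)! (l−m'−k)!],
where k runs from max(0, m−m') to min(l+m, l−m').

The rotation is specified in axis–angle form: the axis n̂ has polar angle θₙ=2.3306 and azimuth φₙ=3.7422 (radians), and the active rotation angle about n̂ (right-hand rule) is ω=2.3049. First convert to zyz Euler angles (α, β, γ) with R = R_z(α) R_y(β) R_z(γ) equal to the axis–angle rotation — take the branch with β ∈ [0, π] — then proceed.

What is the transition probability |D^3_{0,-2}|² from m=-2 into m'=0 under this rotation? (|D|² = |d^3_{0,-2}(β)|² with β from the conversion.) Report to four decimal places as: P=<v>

Axis–angle → zyz. n̂ = (sinθₙcosφₙ, sinθₙsinφₙ, cosθₙ) = (-0.598096, -0.409713, -0.688779), ω = 2.3049.
R = I cosω + sinω [n̂]ₓ + (1−cosω) n̂n̂ᵀ gives
  R = [-0.072560, +0.920582, +0.383751; -0.102161, -0.389601, +0.915300; +0.992118, +0.027210, +0.122317]
β = atan2(√(R₁₃²+R₂₃²), R₃₃) = 1.448172; α = atan2(R₂₃, R₁₃) mod 2π = 1.173796; γ = atan2(R₃₂, −R₃₁) mod 2π = 3.114174
First d^3_{0,-2}(β=1.4482), then the phase factors e^{-i(0)α} and e^{-i(-2)γ}:
Half-angle: c=0.749105, s=0.662451. N=√(6·6·1·120)=65.726707
Admissible k: 0..1 (factorial args all ≥0)
  k=0: (−1)^2·65.7267/(12)·0.7491^4·0.6625^2 = +0.756902
  k=1: (−1)^3·65.7267/(12)·0.7491^2·0.6625^4 = -0.591918
d^3_{0,-2}(1.4482) = +0.756902 -0.591918 = +0.164983
|D^3_{0,-2}|² = |d^3_{0,-2}(β)|² = (+0.164983)² = 0.027220 (the z-rotation phases have unit modulus)

P=0.0272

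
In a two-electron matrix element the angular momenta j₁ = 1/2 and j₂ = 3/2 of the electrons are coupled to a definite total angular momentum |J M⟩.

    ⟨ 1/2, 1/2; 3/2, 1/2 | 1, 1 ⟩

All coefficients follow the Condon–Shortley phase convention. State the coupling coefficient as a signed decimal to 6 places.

√[3·1!0!2!/4! · 1!0!2!1!2!0!] = √(1)
  +(−1)^0/∏(0,1,0,2,0,0)! = 1/2  (running 1/2)
⟨..|..⟩ = √(1)·(1/2) = +0.500000

+0.500000  (= +√(1/4))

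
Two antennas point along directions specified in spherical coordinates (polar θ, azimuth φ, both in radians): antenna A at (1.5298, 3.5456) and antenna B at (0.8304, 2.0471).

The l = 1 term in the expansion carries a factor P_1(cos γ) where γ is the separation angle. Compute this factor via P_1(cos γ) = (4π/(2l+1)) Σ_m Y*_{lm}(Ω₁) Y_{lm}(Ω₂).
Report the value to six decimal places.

0.080926

Addition theorem: P_1(cos γ) = (4π/3) Σ_m Y*_{lm}(Ω₁) Y_{lm}(Ω₂), m = −1…1:
  m=-1: Y*=(-0.317413, -0.135702)  Y=(-0.116937, -0.226657)  product (0.006360, 0.087812)
  m=+0: Y*=(0.020025, -0.000000)  Y=(0.329602, 0.000000)  product (0.006600, 0.000000)
  m=+1: Y*=(0.317413, -0.135702)  Y=(0.116937, -0.226657)  product (0.006360, -0.087812)
Accumulated sum (0.019320, 0.000000); after 4π/(2l+1) scaling, (0.080926, 0.000000) ⇒ P_1 = 0.080926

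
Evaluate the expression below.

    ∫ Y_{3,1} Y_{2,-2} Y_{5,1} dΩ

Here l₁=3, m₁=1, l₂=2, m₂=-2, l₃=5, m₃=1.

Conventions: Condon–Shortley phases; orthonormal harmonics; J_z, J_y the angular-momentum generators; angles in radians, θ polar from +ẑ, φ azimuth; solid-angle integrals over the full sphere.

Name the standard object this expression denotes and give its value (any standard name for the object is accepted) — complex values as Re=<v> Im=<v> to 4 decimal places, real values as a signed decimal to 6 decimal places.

Gaunt coefficient, -0.092802

This is a Gaunt coefficient — the integral of a triple product of spherical harmonics over the sphere.
Checks pass: Σm=0; 10 even; l₃=5∈[1,5].
(2·3+1)(2·2+1)(2·5+1) = 385
Δ: 0! 6! 4! / 11! → 1/2310
sum: t=0:+1/144 = 1/144
3j²(3 2 5; 0 0 0) = Δ·Π!·Σ² = 10/231  (sign -1)
sum: t=0:+1/1152 = 1/1152
3j²(3 2 5; 1 -2 1) = Δ·Π!·Σ² = 1/154  (sign +1)
combine: 4πI² = 385·10/231·1/154 = 25/231
take √, sign -1: I = -0.09280237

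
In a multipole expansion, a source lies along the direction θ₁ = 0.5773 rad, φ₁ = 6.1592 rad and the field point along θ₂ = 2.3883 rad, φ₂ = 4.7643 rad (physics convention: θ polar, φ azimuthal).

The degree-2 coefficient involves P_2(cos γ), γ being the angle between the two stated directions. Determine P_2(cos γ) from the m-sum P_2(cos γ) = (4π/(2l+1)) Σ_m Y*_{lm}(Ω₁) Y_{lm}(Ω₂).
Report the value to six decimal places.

Addition theorem: P_2(cos γ) = (4π/5) Σ_m Y*_{lm}(Ω₁) Y_{lm}(Ω₂), m = −2…2:
  term(m=-2) = (-0.019522, 0.007166)   from Y*(Ω₁)=(0.111536, -0.028239), Y(Ω₂)=(-0.179771, 0.018732)
  term(m=-1) = (-0.023832, -0.134088)   from Y*(Ω₁)=(0.350587, -0.043692), Y(Ω₂)=(-0.020002, -0.384959)
  term(m=+0) = (0.065622, 0.000000)   from Y*(Ω₁)=(0.348958, -0.000000), Y(Ω₂)=(0.188052, 0.000000)
  term(m=+1) = (-0.023832, 0.134088)   from Y*(Ω₁)=(-0.350587, -0.043692), Y(Ω₂)=(0.020002, -0.384959)
  term(m=+2) = (-0.019522, -0.007166)   from Y*(Ω₁)=(0.111536, 0.028239), Y(Ω₂)=(-0.179771, -0.018732)
Σ over m = (-0.021085, -0.000000); ×(4π/5) → (-0.052993, -0.000000). Real part: -0.052993

-0.052993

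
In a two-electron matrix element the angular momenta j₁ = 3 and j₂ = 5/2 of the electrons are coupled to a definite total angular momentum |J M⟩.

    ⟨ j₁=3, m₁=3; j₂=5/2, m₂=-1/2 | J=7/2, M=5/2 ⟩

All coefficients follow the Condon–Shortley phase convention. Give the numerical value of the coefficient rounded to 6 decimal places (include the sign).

+0.654654

j₁+j₂−J=2  J+j₁−j₂=4  J−j₁+j₂=3  j₁+j₂+J+1=10
(j₁±m₁, j₂±m₂, J±M) = (6,0,2,3,6,1)
P² = 27648/7
sum k=0..0:
  [0] +1/96 = 1/96
S = 1/96
C² = P²·S² = 3/7 ; C = +0.654654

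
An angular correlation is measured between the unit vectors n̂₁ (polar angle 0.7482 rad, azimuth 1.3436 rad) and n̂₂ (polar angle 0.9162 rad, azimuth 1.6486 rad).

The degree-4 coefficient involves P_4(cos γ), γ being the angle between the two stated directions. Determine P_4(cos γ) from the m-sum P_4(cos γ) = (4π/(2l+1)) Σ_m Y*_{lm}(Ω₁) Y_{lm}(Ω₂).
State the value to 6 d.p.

0.643300

Addition theorem: P_4(cos γ) = (4π/9) Σ_m Y*_{lm}(Ω₁) Y_{lm}(Ω₂), m = −4…4:
  m=-4: (0.05827 - 0.07477j) × (0.16684 - 0.05367j) = 0.00571 - 0.01560j  (running Σ = 0.00571 - 0.01560j)
  m=-3: (-0.18199 - 0.22432j) × (0.08800 + 0.37013j) = 0.06701 - 0.08710j  (running Σ = 0.07272 - 0.10270j)
  m=-2: (-0.38399 + 0.18757j) × (-0.33168 + 0.05203j) = 0.11760 - 0.08219j  (running Σ = 0.19032 - 0.18490j)
  m=-1: (0.04039 + 0.17470j) × (0.00720 + 0.09231j) = -0.01584 + 0.00499j  (running Σ = 0.17449 - 0.17991j)
  m=0: (-0.31903 + 0.00000j) × (-0.35029 + 0.00000j) = 0.11175 + 0.00000j  (running Σ = 0.28624 - 0.17991j)
  m=1: (-0.04039 + 0.17470j) × (-0.00720 + 0.09231j) = -0.01584 - 0.00499j  (running Σ = 0.27041 - 0.18490j)
  m=2: (-0.38399 - 0.18757j) × (-0.33168 - 0.05203j) = 0.11760 + 0.08219j  (running Σ = 0.38801 - 0.10270j)
  m=3: (0.18199 - 0.22432j) × (-0.08800 + 0.37013j) = 0.06701 + 0.08710j  (running Σ = 0.45502 - 0.01560j)
  m=4: (0.05827 + 0.07477j) × (0.16684 + 0.05367j) = 0.00571 + 0.01560j  (running Σ = 0.46073 - 0.00000j)
Σ over m = 0.46073 - 0.00000j; ×(4π/9) → 0.64330 - 0.00000j. Real part: 0.643300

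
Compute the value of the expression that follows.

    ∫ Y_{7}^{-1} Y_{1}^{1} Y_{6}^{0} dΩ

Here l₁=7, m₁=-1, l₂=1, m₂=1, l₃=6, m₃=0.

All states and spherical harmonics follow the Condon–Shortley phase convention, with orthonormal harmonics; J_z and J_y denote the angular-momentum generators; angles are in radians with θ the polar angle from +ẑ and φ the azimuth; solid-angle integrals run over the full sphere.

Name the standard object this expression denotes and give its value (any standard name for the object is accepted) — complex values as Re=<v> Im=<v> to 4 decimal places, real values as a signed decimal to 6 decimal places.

Gaunt coefficient, -0.185147

This is a Gaunt coefficient — the integral of a triple product of spherical harmonics over the sphere.
Rules hold: Σm=0, L=14 even, 6≤6≤8.
N = 15·3·13 = 585
Δ = 2!·12!·0!/15! = 1/1365
Racah Σ t=1..1: t=1:−1/518400 = -1/518400
⇒ 3j(7 1 6; 0 0 0)² = 7/195, sgn -1
Racah Σ t=2..2: t=2:+1/1036800 = 1/1036800
⇒ 3j(7 1 6; -1 1 0)² = 4/195, sgn +1
4πI² = N·(3j₀)²·(3jₘ)² = 28/65
I = -1·√(0.430769/4π) = -0.18514731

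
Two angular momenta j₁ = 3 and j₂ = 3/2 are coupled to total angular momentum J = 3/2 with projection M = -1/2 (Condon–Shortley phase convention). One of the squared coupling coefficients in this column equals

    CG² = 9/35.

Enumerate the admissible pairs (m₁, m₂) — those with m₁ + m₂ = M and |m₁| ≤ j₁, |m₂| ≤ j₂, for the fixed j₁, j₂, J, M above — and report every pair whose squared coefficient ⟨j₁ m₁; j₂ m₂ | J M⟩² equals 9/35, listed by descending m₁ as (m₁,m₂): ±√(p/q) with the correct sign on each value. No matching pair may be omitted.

Admissible pairs with m₁+m₂ = M = -1/2: (-2,3/2), (-1,1/2), (0,-1/2), (1,-3/2)
  (m₁,m₂)=(1,-3/2): CG² = 4/35, CG = +√(4/35)
  (m₁,m₂)=(0,-1/2): CG² = 9/35, CG = −√(9/35)   ← matches the target
  (m₁,m₂)=(-1,1/2): CG² = 12/35, CG = +√(12/35)
  (m₁,m₂)=(-2,3/2): CG² = 2/7, CG = −√(2/7)
Pairs with CG² = 9/35: (0,-1/2): −√(9/35)

(0,-1/2): −√(9/35)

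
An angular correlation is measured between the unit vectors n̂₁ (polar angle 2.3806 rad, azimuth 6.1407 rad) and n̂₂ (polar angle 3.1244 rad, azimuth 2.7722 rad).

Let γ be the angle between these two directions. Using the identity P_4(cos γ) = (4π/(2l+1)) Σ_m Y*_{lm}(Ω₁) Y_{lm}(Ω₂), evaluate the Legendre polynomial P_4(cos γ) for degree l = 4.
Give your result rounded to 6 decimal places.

Expand P_4 via completeness: Σ_{m} conj(Y_{4,m}) at Ω₁ times Y_{4,m} at Ω₂ —
  [-4]  conj(Y_{4,-4})(Ω₁) = +0.084278-0.054013i ; Y_{4,-4}(Ω₂) = +0.000000+0.000000i ; Δ = +0.000000+0.000000i
  [-3]  conj(Y_{4,-3})(Ω₁) = -0.270546+0.123246i ; Y_{4,-3}(Ω₂) = +0.000003+0.000006i ; Δ = -0.000001-0.000001i
  [-2]  conj(Y_{4,-2})(Ω₁) = +0.407784-0.119458i ; Y_{4,-2}(Ω₂) = +0.000438+0.000399i ; Δ = +0.000226+0.000110i
  [-1]  conj(Y_{4,-1})(Ω₁) = -0.156872+0.022504i ; Y_{4,-1}(Ω₂) = +0.030318+0.011738i ; Δ = -0.005020-0.001159i
  [+0]  conj(Y_{4,0})(Ω₁) = -0.328696-0.000000i ; Y_{4,0}(Ω₂) = +0.845034+0.000000i ; Δ = -0.277759-0.000000i
  [+1]  conj(Y_{4,1})(Ω₁) = +0.156872+0.022504i ; Y_{4,1}(Ω₂) = -0.030318+0.011738i ; Δ = -0.005020+0.001159i
  [+2]  conj(Y_{4,2})(Ω₁) = +0.407784+0.119458i ; Y_{4,2}(Ω₂) = +0.000438-0.000399i ; Δ = +0.000226-0.000110i
  [+3]  conj(Y_{4,3})(Ω₁) = +0.270546+0.123246i ; Y_{4,3}(Ω₂) = -0.000003+0.000006i ; Δ = -0.000001+0.000001i
  [+4]  conj(Y_{4,4})(Ω₁) = +0.084278+0.054013i ; Y_{4,4}(Ω₂) = +0.000000-0.000000i ; Δ = +0.000000-0.000000i
Accumulated sum -0.287350+0.000000i; after 4π/(2l+1) scaling, -0.401216+0.000000i ⇒ P_4 = -0.401216

-0.401216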